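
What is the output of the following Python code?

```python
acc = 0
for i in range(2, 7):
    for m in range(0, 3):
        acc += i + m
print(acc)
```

75

i=2,m=0: acc = 0+2 = 2
i=2,m=1: acc = 2+3 = 5
i=2,m=2: acc = 5+4 = 9
i=3,m=0: acc = 9+3 = 12
i=3,m=1: acc = 12+4 = 16
i=3,m=2: acc = 16+5 = 21
i=4,m=0: acc = 21+4 = 25
i=4,m=1: acc = 25+5 = 30
i=4,m=2: acc = 30+6 = 36
i=5,m=0: acc = 36+5 = 41
i=5,m=1: acc = 41+6 = 47
i=5,m=2: acc = 47+7 = 54
i=6,m=0: acc = 54+6 = 60
i=6,m=1: acc = 60+7 = 67
i=6,m=2: acc = 67+8 = 75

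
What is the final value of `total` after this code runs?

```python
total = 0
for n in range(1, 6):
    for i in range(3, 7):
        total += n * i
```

n=1,i=3: total = 0+3 = 3
n=1,i=4: total = 3+4 = 7
n=1,i=5: total = 7+5 = 12
n=1,i=6: total = 12+6 = 18
n=2,i=3: total = 18+6 = 24
n=2,i=4: total = 24+8 = 32
n=2,i=5: total = 32+10 = 42
n=2,i=6: total = 42+12 = 54
n=3,i=3: total = 54+9 = 63
n=3,i=4: total = 63+12 = 75
n=3,i=5: total = 75+15 = 90
n=3,i=6: total = 90+18 = 108
n=4,i=3: total = 108+12 = 120
n=4,i=4: total = 120+16 = 136
n=4,i=5: total = 136+20 = 156
n=4,i=6: total = 156+24 = 180
n=5,i=3: total = 180+15 = 195
n=5,i=4: total = 195+20 = 215
n=5,i=5: total = 215+25 = 240
n=5,i=6: total = 240+30 = 270

270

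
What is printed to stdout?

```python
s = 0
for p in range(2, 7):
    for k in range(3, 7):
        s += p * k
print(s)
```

p=2,k=3: s = 0+6 = 6
p=2,k=4: s = 6+8 = 14
p=2,k=5: s = 14+10 = 24
p=2,k=6: s = 24+12 = 36
p=3,k=3: s = 36+9 = 45
p=3,k=4: s = 45+12 = 57
p=3,k=5: s = 57+15 = 72
p=3,k=6: s = 72+18 = 90
p=4,k=3: s = 90+12 = 102
p=4,k=4: s = 102+16 = 118
p=4,k=5: s = 118+20 = 138
p=4,k=6: s = 138+24 = 162
p=5,k=3: s = 162+15 = 177
p=5,k=4: s = 177+20 = 197
p=5,k=5: s = 197+25 = 222
p=5,k=6: s = 222+30 = 252
p=6,k=3: s = 252+18 = 270
p=6,k=4: s = 270+24 = 294
p=6,k=5: s = 294+30 = 324
p=6,k=6: s = 324+36 = 360

360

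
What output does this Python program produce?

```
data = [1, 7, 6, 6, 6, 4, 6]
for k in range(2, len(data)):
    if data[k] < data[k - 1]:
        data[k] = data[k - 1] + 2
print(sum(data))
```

73

k=2: 6<7, data[2] = 7+2 = 9 → [1, 7, 9, 6, 6, 4, 6]
k=3: 6<9, data[3] = 9+2 = 11 → [1, 7, 9, 11, 6, 4, 6]
k=4: 6<11, data[4] = 11+2 = 13 → [1, 7, 9, 11, 13, 4, 6]
k=5: 4<13, data[5] = 13+2 = 15 → [1, 7, 9, 11, 13, 15, 6]
k=6: 6<15, data[6] = 15+2 = 17 → [1, 7, 9, 11, 13, 15, 17]
sum = 73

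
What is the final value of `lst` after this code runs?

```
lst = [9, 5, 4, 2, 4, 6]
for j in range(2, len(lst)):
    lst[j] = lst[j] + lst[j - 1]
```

j=2: lst[2] = 4+5 = 9 → [9, 5, 9, 2, 4, 6]
j=3: lst[3] = 2+9 = 11 → [9, 5, 9, 11, 4, 6]
j=4: lst[4] = 4+11 = 15 → [9, 5, 9, 11, 15, 6]
j=5: lst[5] = 6+15 = 21 → [9, 5, 9, 11, 15, 21]

[9, 5, 9, 11, 15, 21]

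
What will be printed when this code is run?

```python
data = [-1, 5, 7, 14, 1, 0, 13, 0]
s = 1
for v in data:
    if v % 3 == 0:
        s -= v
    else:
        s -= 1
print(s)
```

-5

v=-1: not %3==0, s = 1-1 = 0
v=5: not %3==0, s = 0-1 = -1
v=7: not %3==0, s = (-1)-1 = -2
v=14: not %3==0, s = (-2)-1 = -3
v=1: not %3==0, s = (-3)-1 = -4
v=0: %3==0, s = (-4)-0 = -4
v=13: not %3==0, s = (-4)-1 = -5
v=0: %3==0, s = (-5)-0 = -5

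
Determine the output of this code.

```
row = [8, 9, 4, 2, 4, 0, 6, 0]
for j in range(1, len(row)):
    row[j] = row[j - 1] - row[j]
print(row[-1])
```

j=1: row[1] = 8-9 = -1 → [8, -1, 4, 2, 4, 0, 6, 0]
j=2: row[2] = (-1)-4 = -5 → [8, -1, -5, 2, 4, 0, 6, 0]
j=3: row[3] = (-5)-2 = -7 → [8, -1, -5, -7, 4, 0, 6, 0]
j=4: row[4] = (-7)-4 = -11 → [8, -1, -5, -7, -11, 0, 6, 0]
j=5: row[5] = (-11)-0 = -11 → [8, -1, -5, -7, -11, -11, 6, 0]
j=6: row[6] = (-11)-6 = -17 → [8, -1, -5, -7, -11, -11, -17, 0]
j=7: row[7] = (-17)-0 = -17 → [8, -1, -5, -7, -11, -11, -17, -17]

-17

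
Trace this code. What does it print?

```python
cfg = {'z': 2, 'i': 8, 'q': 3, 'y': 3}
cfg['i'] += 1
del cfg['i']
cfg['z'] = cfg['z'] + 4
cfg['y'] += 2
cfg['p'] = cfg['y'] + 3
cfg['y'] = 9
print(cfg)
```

cfg['i'] = 8+1 = 9 → {'z': 2, 'i': 9, 'q': 3, 'y': 3}
del 'i' → {'z': 2, 'q': 3, 'y': 3}
cfg['z'] = cfg['z']+4 = 6 → {'z': 6, 'q': 3, 'y': 3}
cfg['y'] = 3+2 = 5 → {'z': 6, 'q': 3, 'y': 5}
cfg['p'] = cfg['y']+3 = 8 → {'z': 6, 'q': 3, 'y': 5, 'p': 8}
cfg['y'] = 9 → {'z': 6, 'q': 3, 'y': 9, 'p': 8}

{'z': 6, 'q': 3, 'y': 9, 'p': 8}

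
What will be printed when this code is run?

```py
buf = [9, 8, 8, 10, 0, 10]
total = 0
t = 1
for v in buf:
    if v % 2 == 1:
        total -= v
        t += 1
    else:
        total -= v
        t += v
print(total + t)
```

v=9: odd, total = 0-9 = -9; t=2
v=8: not odd, total = (-9)-8 = -17; t=10
v=8: not odd, total = (-17)-8 = -25; t=18
v=10: not odd, total = (-25)-10 = -35; t=28
v=0: not odd, total = (-35)-0 = -35; t=28
v=10: not odd, total = (-35)-10 = -45; t=38
total+t = (-45)+38 = -7

-7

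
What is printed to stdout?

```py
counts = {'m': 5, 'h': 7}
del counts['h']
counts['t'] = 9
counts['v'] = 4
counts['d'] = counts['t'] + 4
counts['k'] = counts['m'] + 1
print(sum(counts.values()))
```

del 'h' → {'m': 5}
counts['t'] = 9 → {'m': 5, 't': 9}
counts['v'] = 4 → {'m': 5, 't': 9, 'v': 4}
counts['d'] = counts['t']+4 = 13 → {'m': 5, 't': 9, 'v': 4, 'd': 13}
counts['k'] = counts['m']+1 = 6 → {'m': 5, 't': 9, 'v': 4, 'd': 13, 'k': 6}
sum of values = 37

37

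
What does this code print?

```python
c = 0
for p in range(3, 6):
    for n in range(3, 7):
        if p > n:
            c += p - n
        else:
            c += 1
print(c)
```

p=3,n=3: not 3>3, c = 0+1 = 1
p=3,n=4: not 3>4, c = 1+1 = 2
p=3,n=5: not 3>5, c = 2+1 = 3
p=3,n=6: not 3>6, c = 3+1 = 4
p=4,n=3: 4>3, c = 4+1 = 5
p=4,n=4: not 4>4, c = 5+1 = 6
p=4,n=5: not 4>5, c = 6+1 = 7
p=4,n=6: not 4>6, c = 7+1 = 8
p=5,n=3: 5>3, c = 8+2 = 10
p=5,n=4: 5>4, c = 10+1 = 11
p=5,n=5: not 5>5, c = 11+1 = 12
p=5,n=6: not 5>6, c = 12+1 = 13

13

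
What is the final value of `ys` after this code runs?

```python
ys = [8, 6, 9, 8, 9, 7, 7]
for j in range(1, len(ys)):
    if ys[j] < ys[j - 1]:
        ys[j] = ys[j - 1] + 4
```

[8, 12, 16, 20, 24, 28, 32]

j=1: 6<8, ys[1] = 8+4 = 12 → [8, 12, 9, 8, 9, 7, 7]
j=2: 9<12, ys[2] = 12+4 = 16 → [8, 12, 16, 8, 9, 7, 7]
j=3: 8<16, ys[3] = 16+4 = 20 → [8, 12, 16, 20, 9, 7, 7]
j=4: 9<20, ys[4] = 20+4 = 24 → [8, 12, 16, 20, 24, 7, 7]
j=5: 7<24, ys[5] = 24+4 = 28 → [8, 12, 16, 20, 24, 28, 7]
j=6: 7<28, ys[6] = 28+4 = 32 → [8, 12, 16, 20, 24, 28, 32]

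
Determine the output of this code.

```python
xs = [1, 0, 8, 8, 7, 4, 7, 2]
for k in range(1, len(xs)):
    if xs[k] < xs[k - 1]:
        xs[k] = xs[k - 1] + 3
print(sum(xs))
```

83

k=1: 0<1, xs[1] = 1+3 = 4 → [1, 4, 8, 8, 7, 4, 7, 2]
k=2: 8>=4, unchanged → [1, 4, 8, 8, 7, 4, 7, 2]
k=3: 8>=8, unchanged → [1, 4, 8, 8, 7, 4, 7, 2]
k=4: 7<8, xs[4] = 8+3 = 11 → [1, 4, 8, 8, 11, 4, 7, 2]
k=5: 4<11, xs[5] = 11+3 = 14 → [1, 4, 8, 8, 11, 14, 7, 2]
k=6: 7<14, xs[6] = 14+3 = 17 → [1, 4, 8, 8, 11, 14, 17, 2]
k=7: 2<17, xs[7] = 17+3 = 20 → [1, 4, 8, 8, 11, 14, 17, 20]
sum = 83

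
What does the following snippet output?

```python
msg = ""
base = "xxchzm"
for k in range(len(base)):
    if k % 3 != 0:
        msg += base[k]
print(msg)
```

xczm

k=0: skip
k=1: add 'x' → 'x'
k=2: add 'c' → 'xc'
k=3: skip
k=4: add 'z' → 'xcz'
k=5: add 'm' → 'xczm'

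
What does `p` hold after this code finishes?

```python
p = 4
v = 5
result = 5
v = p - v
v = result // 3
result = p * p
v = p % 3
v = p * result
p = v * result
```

v = 4-5 = -1
v = 5//3 = 1
result = 4*4 = 16
v = 4%3 = 1
v = 4*16 = 64
p = 64*16 = 1024

1024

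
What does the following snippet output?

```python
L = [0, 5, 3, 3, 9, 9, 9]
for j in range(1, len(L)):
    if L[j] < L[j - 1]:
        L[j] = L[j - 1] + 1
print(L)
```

[0, 5, 6, 7, 9, 9, 9]

j=1: 5>=0, unchanged → [0, 5, 3, 3, 9, 9, 9]
j=2: 3<5, L[2] = 5+1 = 6 → [0, 5, 6, 3, 9, 9, 9]
j=3: 3<6, L[3] = 6+1 = 7 → [0, 5, 6, 7, 9, 9, 9]
j=4: 9>=7, unchanged → [0, 5, 6, 7, 9, 9, 9]
j=5: 9>=9, unchanged → [0, 5, 6, 7, 9, 9, 9]
j=6: 9>=9, unchanged → [0, 5, 6, 7, 9, 9, 9]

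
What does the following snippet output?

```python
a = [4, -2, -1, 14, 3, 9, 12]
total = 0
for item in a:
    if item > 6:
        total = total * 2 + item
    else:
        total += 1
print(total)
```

item=4: not >6, total = 0+1 = 1
item=-2: not >6, total = 1+1 = 2
item=-1: not >6, total = 2+1 = 3
item=14: >6, total = 3*2+14 = 20
item=3: not >6, total = 20+1 = 21
item=9: >6, total = 21*2+9 = 51
item=12: >6, total = 51*2+12 = 114

114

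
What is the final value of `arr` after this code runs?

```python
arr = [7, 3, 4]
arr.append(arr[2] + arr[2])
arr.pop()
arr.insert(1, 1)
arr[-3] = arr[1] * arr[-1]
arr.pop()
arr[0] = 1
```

append arr[2]+arr[2] = 4+4 = 8 → [7, 3, 4, 8]
pop() removes 8 → [7, 3, 4]
insert 1 at 1 → [7, 1, 3, 4]
arr[-3] = arr[1]*arr[-1] = 1*4 = 4 → [7, 4, 3, 4]
pop() removes 4 → [7, 4, 3]
arr[0] = 1 → [1, 4, 3]

[1, 4, 3]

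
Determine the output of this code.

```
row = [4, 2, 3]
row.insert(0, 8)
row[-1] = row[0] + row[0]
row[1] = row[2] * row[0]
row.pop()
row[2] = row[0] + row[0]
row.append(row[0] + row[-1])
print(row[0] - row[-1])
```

insert 8 at 0 → [8, 4, 2, 3]
row[-1] = row[0]+row[0] = 8+8 = 16 → [8, 4, 2, 16]
row[1] = row[2]*row[0] = 2*8 = 16 → [8, 16, 2, 16]
pop() removes 16 → [8, 16, 2]
row[2] = row[0]+row[0] = 8+8 = 16 → [8, 16, 16]
append row[0]+row[-1] = 8+16 = 24 → [8, 16, 16, 24]
row[0]-row[-1] = 8-24 = -16

-16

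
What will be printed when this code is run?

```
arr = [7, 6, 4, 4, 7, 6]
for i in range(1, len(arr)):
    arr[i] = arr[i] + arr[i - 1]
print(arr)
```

[7, 13, 17, 21, 28, 34]

i=1: arr[1] = 6+7 = 13 → [7, 13, 4, 4, 7, 6]
i=2: arr[2] = 4+13 = 17 → [7, 13, 17, 4, 7, 6]
i=3: arr[3] = 4+17 = 21 → [7, 13, 17, 21, 7, 6]
i=4: arr[4] = 7+21 = 28 → [7, 13, 17, 21, 28, 6]
i=5: arr[5] = 6+28 = 34 → [7, 13, 17, 21, 28, 34]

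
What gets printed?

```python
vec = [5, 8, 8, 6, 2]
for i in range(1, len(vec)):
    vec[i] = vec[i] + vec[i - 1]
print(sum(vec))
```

95

i=1: vec[1] = 8+5 = 13 → [5, 13, 8, 6, 2]
i=2: vec[2] = 8+13 = 21 → [5, 13, 21, 6, 2]
i=3: vec[3] = 6+21 = 27 → [5, 13, 21, 27, 2]
i=4: vec[4] = 2+27 = 29 → [5, 13, 21, 27, 29]
sum = 95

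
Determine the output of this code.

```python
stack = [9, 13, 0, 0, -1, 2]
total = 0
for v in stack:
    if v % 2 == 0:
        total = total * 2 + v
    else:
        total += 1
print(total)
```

20

v=9: not even, total = 0+1 = 1
v=13: not even, total = 1+1 = 2
v=0: even, total = 2*2+0 = 4
v=0: even, total = 4*2+0 = 8
v=-1: not even, total = 8+1 = 9
v=2: even, total = 9*2+2 = 20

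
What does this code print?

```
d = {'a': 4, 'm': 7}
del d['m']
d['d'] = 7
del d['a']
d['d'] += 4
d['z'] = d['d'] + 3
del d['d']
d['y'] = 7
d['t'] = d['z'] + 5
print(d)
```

{'z': 14, 'y': 7, 't': 19}

del 'm' → {'a': 4}
d['d'] = 7 → {'a': 4, 'd': 7}
del 'a' → {'d': 7}
d['d'] = 7+4 = 11 → {'d': 11}
d['z'] = d['d']+3 = 14 → {'d': 11, 'z': 14}
del 'd' → {'z': 14}
d['y'] = 7 → {'z': 14, 'y': 7}
d['t'] = d['z']+5 = 19 → {'z': 14, 'y': 7, 't': 19}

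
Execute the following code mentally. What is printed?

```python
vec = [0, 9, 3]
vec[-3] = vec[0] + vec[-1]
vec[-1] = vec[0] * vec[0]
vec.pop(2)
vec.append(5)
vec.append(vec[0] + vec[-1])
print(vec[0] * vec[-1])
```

24

vec[-3] = vec[0]+vec[-1] = 0+3 = 3 → [3, 9, 3]
vec[-1] = vec[0]*vec[0] = 3*3 = 9 → [3, 9, 9]
pop(2) removes 9 → [3, 9]
append 5 → [3, 9, 5]
append vec[0]+vec[-1] = 3+5 = 8 → [3, 9, 5, 8]
vec[0]*vec[-1] = 3*8 = 24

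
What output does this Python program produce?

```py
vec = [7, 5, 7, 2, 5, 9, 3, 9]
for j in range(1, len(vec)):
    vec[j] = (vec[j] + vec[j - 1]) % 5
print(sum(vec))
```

j=1: vec[1] = (5+7)%5 = 2 → [7, 2, 7, 2, 5, 9, 3, 9]
j=2: vec[2] = (7+2)%5 = 4 → [7, 2, 4, 2, 5, 9, 3, 9]
j=3: vec[3] = (2+4)%5 = 1 → [7, 2, 4, 1, 5, 9, 3, 9]
j=4: vec[4] = (5+1)%5 = 1 → [7, 2, 4, 1, 1, 9, 3, 9]
j=5: vec[5] = (9+1)%5 = 0 → [7, 2, 4, 1, 1, 0, 3, 9]
j=6: vec[6] = (3+0)%5 = 3 → [7, 2, 4, 1, 1, 0, 3, 9]
j=7: vec[7] = (9+3)%5 = 2 → [7, 2, 4, 1, 1, 0, 3, 2]
sum = 20

20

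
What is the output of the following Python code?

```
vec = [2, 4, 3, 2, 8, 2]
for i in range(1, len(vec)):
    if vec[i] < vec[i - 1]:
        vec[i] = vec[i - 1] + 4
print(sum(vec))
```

62

i=1: 4>=2, unchanged → [2, 4, 3, 2, 8, 2]
i=2: 3<4, vec[2] = 4+4 = 8 → [2, 4, 8, 2, 8, 2]
i=3: 2<8, vec[3] = 8+4 = 12 → [2, 4, 8, 12, 8, 2]
i=4: 8<12, vec[4] = 12+4 = 16 → [2, 4, 8, 12, 16, 2]
i=5: 2<16, vec[5] = 16+4 = 20 → [2, 4, 8, 12, 16, 20]
sum = 62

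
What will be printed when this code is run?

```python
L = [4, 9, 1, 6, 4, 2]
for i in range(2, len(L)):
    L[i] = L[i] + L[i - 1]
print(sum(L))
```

i=2: L[2] = 1+9 = 10 → [4, 9, 10, 6, 4, 2]
i=3: L[3] = 6+10 = 16 → [4, 9, 10, 16, 4, 2]
i=4: L[4] = 4+16 = 20 → [4, 9, 10, 16, 20, 2]
i=5: L[5] = 2+20 = 22 → [4, 9, 10, 16, 20, 22]
sum = 81

81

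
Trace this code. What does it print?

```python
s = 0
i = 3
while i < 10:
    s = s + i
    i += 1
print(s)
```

42

i=3: s = 0+3 = 3
i=4: s = 3+4 = 7
i=5: s = 7+5 = 12
i=6: s = 12+6 = 18
i=7: s = 18+7 = 25
i=8: s = 25+8 = 33
i=9: s = 33+9 = 42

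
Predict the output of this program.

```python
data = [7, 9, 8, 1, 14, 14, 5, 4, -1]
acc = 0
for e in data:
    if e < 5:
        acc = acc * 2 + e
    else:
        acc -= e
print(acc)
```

e=7: not <5, acc = 0-7 = -7
e=9: not <5, acc = (-7)-9 = -16
e=8: not <5, acc = (-16)-8 = -24
e=1: <5, acc = (-24)*2+1 = -47
e=14: not <5, acc = (-47)-14 = -61
e=14: not <5, acc = (-61)-14 = -75
e=5: not <5, acc = (-75)-5 = -80
e=4: <5, acc = (-80)*2+4 = -156
e=-1: <5, acc = (-156)*2+(-1) = -313

-313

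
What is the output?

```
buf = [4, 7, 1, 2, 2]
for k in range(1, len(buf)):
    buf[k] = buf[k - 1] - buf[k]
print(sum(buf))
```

k=1: buf[1] = 4-7 = -3 → [4, -3, 1, 2, 2]
k=2: buf[2] = (-3)-1 = -4 → [4, -3, -4, 2, 2]
k=3: buf[3] = (-4)-2 = -6 → [4, -3, -4, -6, 2]
k=4: buf[4] = (-6)-2 = -8 → [4, -3, -4, -6, -8]
sum = -17

-17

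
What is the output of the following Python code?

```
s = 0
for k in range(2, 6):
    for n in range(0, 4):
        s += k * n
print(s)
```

k=2,n=0: s = 0+0 = 0
k=2,n=1: s = 0+2 = 2
k=2,n=2: s = 2+4 = 6
k=2,n=3: s = 6+6 = 12
k=3,n=0: s = 12+0 = 12
k=3,n=1: s = 12+3 = 15
k=3,n=2: s = 15+6 = 21
k=3,n=3: s = 21+9 = 30
k=4,n=0: s = 30+0 = 30
k=4,n=1: s = 30+4 = 34
k=4,n=2: s = 34+8 = 42
k=4,n=3: s = 42+12 = 54
k=5,n=0: s = 54+0 = 54
k=5,n=1: s = 54+5 = 59
k=5,n=2: s = 59+10 = 69
k=5,n=3: s = 69+15 = 84

84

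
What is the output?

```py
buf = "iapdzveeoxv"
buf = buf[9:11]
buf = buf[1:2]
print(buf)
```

v

slice [9:11] → 'xv'
slice [1:2] → 'v'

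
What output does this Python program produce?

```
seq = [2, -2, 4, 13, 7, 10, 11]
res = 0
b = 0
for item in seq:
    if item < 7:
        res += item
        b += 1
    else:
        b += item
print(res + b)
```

48

item=2: <7, res = 0+2 = 2; b=1
item=-2: <7, res = 2+(-2) = 0; b=2
item=4: <7, res = 0+4 = 4; b=3
item=13: not <7; b=16
item=7: not <7; b=23
item=10: not <7; b=33
item=11: not <7; b=44
res+b = 4+44 = 48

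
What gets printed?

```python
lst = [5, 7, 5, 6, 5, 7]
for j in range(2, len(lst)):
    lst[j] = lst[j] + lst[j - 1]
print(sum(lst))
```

95

j=2: lst[2] = 5+7 = 12 → [5, 7, 12, 6, 5, 7]
j=3: lst[3] = 6+12 = 18 → [5, 7, 12, 18, 5, 7]
j=4: lst[4] = 5+18 = 23 → [5, 7, 12, 18, 23, 7]
j=5: lst[5] = 7+23 = 30 → [5, 7, 12, 18, 23, 30]
sum = 95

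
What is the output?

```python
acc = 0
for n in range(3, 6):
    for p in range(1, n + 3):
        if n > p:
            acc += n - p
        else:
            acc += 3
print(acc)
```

n=3,p=1: 3>1, acc = 0+2 = 2
n=3,p=2: 3>2, acc = 2+1 = 3
n=3,p=3: not 3>3, acc = 3+3 = 6
n=3,p=4: not 3>4, acc = 6+3 = 9
n=3,p=5: not 3>5, acc = 9+3 = 12
n=4,p=1: 4>1, acc = 12+3 = 15
n=4,p=2: 4>2, acc = 15+2 = 17
n=4,p=3: 4>3, acc = 17+1 = 18
n=4,p=4: not 4>4, acc = 18+3 = 21
n=4,p=5: not 4>5, acc = 21+3 = 24
n=4,p=6: not 4>6, acc = 24+3 = 27
n=5,p=1: 5>1, acc = 27+4 = 31
n=5,p=2: 5>2, acc = 31+3 = 34
n=5,p=3: 5>3, acc = 34+2 = 36
n=5,p=4: 5>4, acc = 36+1 = 37
n=5,p=5: not 5>5, acc = 37+3 = 40
n=5,p=6: not 5>6, acc = 40+3 = 43
n=5,p=7: not 5>7, acc = 43+3 = 46

46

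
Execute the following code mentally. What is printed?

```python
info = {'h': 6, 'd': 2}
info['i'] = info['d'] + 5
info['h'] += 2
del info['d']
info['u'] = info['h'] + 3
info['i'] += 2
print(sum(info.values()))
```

28

info['i'] = info['d']+5 = 7 → {'h': 6, 'd': 2, 'i': 7}
info['h'] = 6+2 = 8 → {'h': 8, 'd': 2, 'i': 7}
del 'd' → {'h': 8, 'i': 7}
info['u'] = info['h']+3 = 11 → {'h': 8, 'i': 7, 'u': 11}
info['i'] = 7+2 = 9 → {'h': 8, 'i': 9, 'u': 11}
sum of values = 28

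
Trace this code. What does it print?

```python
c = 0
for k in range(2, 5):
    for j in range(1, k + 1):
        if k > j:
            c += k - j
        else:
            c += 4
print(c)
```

k=2,j=1: 2>1, c = 0+1 = 1
k=2,j=2: not 2>2, c = 1+4 = 5
k=3,j=1: 3>1, c = 5+2 = 7
k=3,j=2: 3>2, c = 7+1 = 8
k=3,j=3: not 3>3, c = 8+4 = 12
k=4,j=1: 4>1, c = 12+3 = 15
k=4,j=2: 4>2, c = 15+2 = 17
k=4,j=3: 4>3, c = 17+1 = 18
k=4,j=4: not 4>4, c = 18+4 = 22

22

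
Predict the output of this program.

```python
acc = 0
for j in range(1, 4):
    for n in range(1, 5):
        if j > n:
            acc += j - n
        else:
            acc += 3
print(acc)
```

j=1,n=1: not 1>1, acc = 0+3 = 3
j=1,n=2: not 1>2, acc = 3+3 = 6
j=1,n=3: not 1>3, acc = 6+3 = 9
j=1,n=4: not 1>4, acc = 9+3 = 12
j=2,n=1: 2>1, acc = 12+1 = 13
j=2,n=2: not 2>2, acc = 13+3 = 16
j=2,n=3: not 2>3, acc = 16+3 = 19
j=2,n=4: not 2>4, acc = 19+3 = 22
j=3,n=1: 3>1, acc = 22+2 = 24
j=3,n=2: 3>2, acc = 24+1 = 25
j=3,n=3: not 3>3, acc = 25+3 = 28
j=3,n=4: not 3>4, acc = 28+3 = 31

31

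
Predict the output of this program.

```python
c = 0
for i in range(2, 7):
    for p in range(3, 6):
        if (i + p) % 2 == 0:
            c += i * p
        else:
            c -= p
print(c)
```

80

i=2,p=3: odd sum, c = 0-3 = -3
i=2,p=4: even sum, c = (-3)+8 = 5
i=2,p=5: odd sum, c = 5-5 = 0
i=3,p=3: even sum, c = 0+9 = 9
i=3,p=4: odd sum, c = 9-4 = 5
i=3,p=5: even sum, c = 5+15 = 20
i=4,p=3: odd sum, c = 20-3 = 17
i=4,p=4: even sum, c = 17+16 = 33
i=4,p=5: odd sum, c = 33-5 = 28
i=5,p=3: even sum, c = 28+15 = 43
i=5,p=4: odd sum, c = 43-4 = 39
i=5,p=5: even sum, c = 39+25 = 64
i=6,p=3: odd sum, c = 64-3 = 61
i=6,p=4: even sum, c = 61+24 = 85
i=6,p=5: odd sum, c = 85-5 = 80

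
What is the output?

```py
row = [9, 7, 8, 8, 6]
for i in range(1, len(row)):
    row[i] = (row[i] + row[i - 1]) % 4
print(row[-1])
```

2

i=1: row[1] = (7+9)%4 = 0 → [9, 0, 8, 8, 6]
i=2: row[2] = (8+0)%4 = 0 → [9, 0, 0, 8, 6]
i=3: row[3] = (8+0)%4 = 0 → [9, 0, 0, 0, 6]
i=4: row[4] = (6+0)%4 = 2 → [9, 0, 0, 0, 2]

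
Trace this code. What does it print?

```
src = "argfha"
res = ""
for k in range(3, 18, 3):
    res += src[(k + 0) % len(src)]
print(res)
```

fafaf

k=3: add src[3]='f' → 'f'
k=6: add src[0]='a' → 'fa'
k=9: add src[3]='f' → 'faf'
k=12: add src[0]='a' → 'fafa'
k=15: add src[3]='f' → 'fafaf'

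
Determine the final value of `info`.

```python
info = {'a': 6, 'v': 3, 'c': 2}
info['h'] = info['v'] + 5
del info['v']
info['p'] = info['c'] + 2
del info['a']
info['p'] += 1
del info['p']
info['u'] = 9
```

info['h'] = info['v']+5 = 8 → {'a': 6, 'v': 3, 'c': 2, 'h': 8}
del 'v' → {'a': 6, 'c': 2, 'h': 8}
info['p'] = info['c']+2 = 4 → {'a': 6, 'c': 2, 'h': 8, 'p': 4}
del 'a' → {'c': 2, 'h': 8, 'p': 4}
info['p'] = 4+1 = 5 → {'c': 2, 'h': 8, 'p': 5}
del 'p' → {'c': 2, 'h': 8}
info['u'] = 9 → {'c': 2, 'h': 8, 'u': 9}

{'c': 2, 'h': 8, 'u': 9}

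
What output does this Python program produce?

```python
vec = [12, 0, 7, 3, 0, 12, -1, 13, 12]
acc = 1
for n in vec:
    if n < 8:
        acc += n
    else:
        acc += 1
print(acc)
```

14

n=12: not <8, acc = 1+1 = 2
n=0: <8, acc = 2+0 = 2
n=7: <8, acc = 2+7 = 9
n=3: <8, acc = 9+3 = 12
n=0: <8, acc = 12+0 = 12
n=12: not <8, acc = 12+1 = 13
n=-1: <8, acc = 13+(-1) = 12
n=13: not <8, acc = 12+1 = 13
n=12: not <8, acc = 13+1 = 14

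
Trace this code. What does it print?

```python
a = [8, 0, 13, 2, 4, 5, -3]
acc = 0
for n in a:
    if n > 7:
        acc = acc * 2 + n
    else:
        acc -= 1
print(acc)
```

n=8: >7, acc = 0*2+8 = 8
n=0: not >7, acc = 8-1 = 7
n=13: >7, acc = 7*2+13 = 27
n=2: not >7, acc = 27-1 = 26
n=4: not >7, acc = 26-1 = 25
n=5: not >7, acc = 25-1 = 24
n=-3: not >7, acc = 24-1 = 23

23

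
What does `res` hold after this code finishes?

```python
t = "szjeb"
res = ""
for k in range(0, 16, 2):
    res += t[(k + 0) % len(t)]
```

k=0: add t[0]='s' → 's'
k=2: add t[2]='j' → 'sj'
k=4: add t[4]='b' → 'sjb'
k=6: add t[1]='z' → 'sjbz'
k=8: add t[3]='e' → 'sjbze'
k=10: add t[0]='s' → 'sjbzes'
k=12: add t[2]='j' → 'sjbzesj'
k=14: add t[4]='b' → 'sjbzesjb'

'sjbzesjb'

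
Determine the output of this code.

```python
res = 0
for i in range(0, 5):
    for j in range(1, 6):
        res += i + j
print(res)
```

i=0,j=1: res = 0+1 = 1
i=0,j=2: res = 1+2 = 3
i=0,j=3: res = 3+3 = 6
i=0,j=4: res = 6+4 = 10
i=0,j=5: res = 10+5 = 15
i=1,j=1: res = 15+2 = 17
i=1,j=2: res = 17+3 = 20
i=1,j=3: res = 20+4 = 24
i=1,j=4: res = 24+5 = 29
i=1,j=5: res = 29+6 = 35
i=2,j=1: res = 35+3 = 38
i=2,j=2: res = 38+4 = 42
i=2,j=3: res = 42+5 = 47
i=2,j=4: res = 47+6 = 53
i=2,j=5: res = 53+7 = 60
i=3,j=1: res = 60+4 = 64
i=3,j=2: res = 64+5 = 69
i=3,j=3: res = 69+6 = 75
i=3,j=4: res = 75+7 = 82
i=3,j=5: res = 82+8 = 90
i=4,j=1: res = 90+5 = 95
i=4,j=2: res = 95+6 = 101
i=4,j=3: res = 101+7 = 108
i=4,j=4: res = 108+8 = 116
i=4,j=5: res = 116+9 = 125

125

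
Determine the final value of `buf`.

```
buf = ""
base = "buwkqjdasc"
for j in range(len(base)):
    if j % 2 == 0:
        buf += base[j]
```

'bwqds'

j=0: add 'b' → 'b'
j=1: skip
j=2: add 'w' → 'bw'
j=3: skip
j=4: add 'q' → 'bwq'
j=5: skip
j=6: add 'd' → 'bwqd'
j=7: skip
j=8: add 's' → 'bwqds'
j=9: skip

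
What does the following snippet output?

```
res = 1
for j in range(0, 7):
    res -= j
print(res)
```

j=0: res = 1-0 = 1
j=1: res = 1-1 = 0
j=2: res = 0-2 = -2
j=3: res = (-2)-3 = -5
j=4: res = (-5)-4 = -9
j=5: res = (-9)-5 = -14
j=6: res = (-14)-6 = -20

-20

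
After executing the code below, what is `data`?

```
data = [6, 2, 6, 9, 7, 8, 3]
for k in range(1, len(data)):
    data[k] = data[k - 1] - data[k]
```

k=1: data[1] = 6-2 = 4 → [6, 4, 6, 9, 7, 8, 3]
k=2: data[2] = 4-6 = -2 → [6, 4, -2, 9, 7, 8, 3]
k=3: data[3] = (-2)-9 = -11 → [6, 4, -2, -11, 7, 8, 3]
k=4: data[4] = (-11)-7 = -18 → [6, 4, -2, -11, -18, 8, 3]
k=5: data[5] = (-18)-8 = -26 → [6, 4, -2, -11, -18, -26, 3]
k=6: data[6] = (-26)-3 = -29 → [6, 4, -2, -11, -18, -26, -29]

[6, 4, -2, -11, -18, -26, -29]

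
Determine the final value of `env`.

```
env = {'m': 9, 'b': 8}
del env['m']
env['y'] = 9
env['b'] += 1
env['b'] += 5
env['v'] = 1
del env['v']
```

del 'm' → {'b': 8}
env['y'] = 9 → {'b': 8, 'y': 9}
env['b'] = 8+1 = 9 → {'b': 9, 'y': 9}
env['b'] = 9+5 = 14 → {'b': 14, 'y': 9}
env['v'] = 1 → {'b': 14, 'y': 9, 'v': 1}
del 'v' → {'b': 14, 'y': 9}

{'b': 14, 'y': 9}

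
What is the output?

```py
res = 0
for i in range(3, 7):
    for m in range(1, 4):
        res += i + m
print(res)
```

78

i=3,m=1: res = 0+4 = 4
i=3,m=2: res = 4+5 = 9
i=3,m=3: res = 9+6 = 15
i=4,m=1: res = 15+5 = 20
i=4,m=2: res = 20+6 = 26
i=4,m=3: res = 26+7 = 33
i=5,m=1: res = 33+6 = 39
i=5,m=2: res = 39+7 = 46
i=5,m=3: res = 46+8 = 54
i=6,m=1: res = 54+7 = 61
i=6,m=2: res = 61+8 = 69
i=6,m=3: res = 69+9 = 78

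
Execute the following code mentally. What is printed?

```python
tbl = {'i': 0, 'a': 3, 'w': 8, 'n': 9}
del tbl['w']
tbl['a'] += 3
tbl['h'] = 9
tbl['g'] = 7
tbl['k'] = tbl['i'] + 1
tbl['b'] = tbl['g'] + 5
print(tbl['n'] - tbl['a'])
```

3

del 'w' → {'i': 0, 'a': 3, 'n': 9}
tbl['a'] = 3+3 = 6 → {'i': 0, 'a': 6, 'n': 9}
tbl['h'] = 9 → {'i': 0, 'a': 6, 'n': 9, 'h': 9}
tbl['g'] = 7 → {'i': 0, 'a': 6, 'n': 9, 'h': 9, 'g': 7}
tbl['k'] = tbl['i']+1 = 1 → {'i': 0, 'a': 6, 'n': 9, 'h': 9, 'g': 7, 'k': 1}
tbl['b'] = tbl['g']+5 = 12 → {'i': 0, 'a': 6, 'n': 9, 'h': 9, 'g': 7, 'k': 1, 'b': 12}
tbl['n']-tbl['a'] = 9-6 = 3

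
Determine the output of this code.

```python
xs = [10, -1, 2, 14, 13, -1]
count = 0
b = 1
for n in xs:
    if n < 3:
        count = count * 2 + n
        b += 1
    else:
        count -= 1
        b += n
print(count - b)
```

-54

n=10: not <3, count = 0-1 = -1; b=11
n=-1: <3, count = (-1)*2+(-1) = -3; b=12
n=2: <3, count = (-3)*2+2 = -4; b=13
n=14: not <3, count = (-4)-1 = -5; b=27
n=13: not <3, count = (-5)-1 = -6; b=40
n=-1: <3, count = (-6)*2+(-1) = -13; b=41
count-b = (-13)-41 = -54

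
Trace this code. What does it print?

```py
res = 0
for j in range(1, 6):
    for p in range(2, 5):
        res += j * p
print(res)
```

135

j=1,p=2: res = 0+2 = 2
j=1,p=3: res = 2+3 = 5
j=1,p=4: res = 5+4 = 9
j=2,p=2: res = 9+4 = 13
j=2,p=3: res = 13+6 = 19
j=2,p=4: res = 19+8 = 27
j=3,p=2: res = 27+6 = 33
j=3,p=3: res = 33+9 = 42
j=3,p=4: res = 42+12 = 54
j=4,p=2: res = 54+8 = 62
j=4,p=3: res = 62+12 = 74
j=4,p=4: res = 74+16 = 90
j=5,p=2: res = 90+10 = 100
j=5,p=3: res = 100+15 = 115
j=5,p=4: res = 115+20 = 135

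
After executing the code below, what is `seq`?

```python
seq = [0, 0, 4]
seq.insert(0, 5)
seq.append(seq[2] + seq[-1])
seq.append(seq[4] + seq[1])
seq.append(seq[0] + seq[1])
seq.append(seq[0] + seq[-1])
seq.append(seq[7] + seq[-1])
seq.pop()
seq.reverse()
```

insert 5 at 0 → [5, 0, 0, 4]
append seq[2]+seq[-1] = 0+4 = 4 → [5, 0, 0, 4, 4]
append seq[4]+seq[1] = 4+0 = 4 → [5, 0, 0, 4, 4, 4]
append seq[0]+seq[1] = 5+0 = 5 → [5, 0, 0, 4, 4, 4, 5]
append seq[0]+seq[-1] = 5+5 = 10 → [5, 0, 0, 4, 4, 4, 5, 10]
append seq[7]+seq[-1] = 10+10 = 20 → [5, 0, 0, 4, 4, 4, 5, 10, 20]
pop() removes 20 → [5, 0, 0, 4, 4, 4, 5, 10]
reverse → [10, 5, 4, 4, 4, 0, 0, 5]

[10, 5, 4, 4, 4, 0, 0, 5]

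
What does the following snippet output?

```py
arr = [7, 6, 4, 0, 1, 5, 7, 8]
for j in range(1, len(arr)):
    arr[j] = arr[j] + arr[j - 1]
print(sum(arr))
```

163

j=1: arr[1] = 6+7 = 13 → [7, 13, 4, 0, 1, 5, 7, 8]
j=2: arr[2] = 4+13 = 17 → [7, 13, 17, 0, 1, 5, 7, 8]
j=3: arr[3] = 0+17 = 17 → [7, 13, 17, 17, 1, 5, 7, 8]
j=4: arr[4] = 1+17 = 18 → [7, 13, 17, 17, 18, 5, 7, 8]
j=5: arr[5] = 5+18 = 23 → [7, 13, 17, 17, 18, 23, 7, 8]
j=6: arr[6] = 7+23 = 30 → [7, 13, 17, 17, 18, 23, 30, 8]
j=7: arr[7] = 8+30 = 38 → [7, 13, 17, 17, 18, 23, 30, 38]
sum = 163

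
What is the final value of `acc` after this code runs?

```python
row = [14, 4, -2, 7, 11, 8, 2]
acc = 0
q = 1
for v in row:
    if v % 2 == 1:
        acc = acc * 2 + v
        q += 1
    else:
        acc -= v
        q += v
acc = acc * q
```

-1421

v=14: not odd, acc = 0-14 = -14; q=15
v=4: not odd, acc = (-14)-4 = -18; q=19
v=-2: not odd, acc = (-18)-(-2) = -16; q=17
v=7: odd, acc = (-16)*2+7 = -25; q=18
v=11: odd, acc = (-25)*2+11 = -39; q=19
v=8: not odd, acc = (-39)-8 = -47; q=27
v=2: not odd, acc = (-47)-2 = -49; q=29
acc*q = (-49)*29 = -1421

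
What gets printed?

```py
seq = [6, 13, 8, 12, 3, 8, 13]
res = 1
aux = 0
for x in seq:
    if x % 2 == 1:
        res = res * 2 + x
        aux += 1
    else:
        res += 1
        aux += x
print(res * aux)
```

3589

x=6: not odd, res = 1+1 = 2; aux=6
x=13: odd, res = 2*2+13 = 17; aux=7
x=8: not odd, res = 17+1 = 18; aux=15
x=12: not odd, res = 18+1 = 19; aux=27
x=3: odd, res = 19*2+3 = 41; aux=28
x=8: not odd, res = 41+1 = 42; aux=36
x=13: odd, res = 42*2+13 = 97; aux=37
res*aux = 97*37 = 3589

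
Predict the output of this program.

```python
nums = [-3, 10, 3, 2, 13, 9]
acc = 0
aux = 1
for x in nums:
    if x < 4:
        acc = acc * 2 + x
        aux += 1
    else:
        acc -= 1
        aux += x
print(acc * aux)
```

x=-3: <4, acc = 0*2+(-3) = -3; aux=2
x=10: not <4, acc = (-3)-1 = -4; aux=12
x=3: <4, acc = (-4)*2+3 = -5; aux=13
x=2: <4, acc = (-5)*2+2 = -8; aux=14
x=13: not <4, acc = (-8)-1 = -9; aux=27
x=9: not <4, acc = (-9)-1 = -10; aux=36
acc*aux = (-10)*36 = -360

-360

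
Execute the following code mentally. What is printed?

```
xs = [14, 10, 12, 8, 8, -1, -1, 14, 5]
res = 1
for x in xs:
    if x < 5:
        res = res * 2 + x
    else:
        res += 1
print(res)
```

x=14: not <5, res = 1+1 = 2
x=10: not <5, res = 2+1 = 3
x=12: not <5, res = 3+1 = 4
x=8: not <5, res = 4+1 = 5
x=8: not <5, res = 5+1 = 6
x=-1: <5, res = 6*2+(-1) = 11
x=-1: <5, res = 11*2+(-1) = 21
x=14: not <5, res = 21+1 = 22
x=5: not <5, res = 22+1 = 23

23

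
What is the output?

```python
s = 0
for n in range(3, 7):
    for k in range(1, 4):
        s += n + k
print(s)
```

n=3,k=1: s = 0+4 = 4
n=3,k=2: s = 4+5 = 9
n=3,k=3: s = 9+6 = 15
n=4,k=1: s = 15+5 = 20
n=4,k=2: s = 20+6 = 26
n=4,k=3: s = 26+7 = 33
n=5,k=1: s = 33+6 = 39
n=5,k=2: s = 39+7 = 46
n=5,k=3: s = 46+8 = 54
n=6,k=1: s = 54+7 = 61
n=6,k=2: s = 61+8 = 69
n=6,k=3: s = 69+9 = 78

78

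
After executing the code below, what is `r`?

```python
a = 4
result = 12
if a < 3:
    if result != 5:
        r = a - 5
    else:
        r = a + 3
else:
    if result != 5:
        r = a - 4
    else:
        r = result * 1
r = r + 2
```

2

a=4, result=12
a < 3 is False; result != 5 is True
→ r = a - 4 = 0
r = 0+2 = 2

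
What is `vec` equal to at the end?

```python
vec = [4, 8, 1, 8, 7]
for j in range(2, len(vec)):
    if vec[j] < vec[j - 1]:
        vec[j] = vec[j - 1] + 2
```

j=2: 1<8, vec[2] = 8+2 = 10 → [4, 8, 10, 8, 7]
j=3: 8<10, vec[3] = 10+2 = 12 → [4, 8, 10, 12, 7]
j=4: 7<12, vec[4] = 12+2 = 14 → [4, 8, 10, 12, 14]

[4, 8, 10, 12, 14]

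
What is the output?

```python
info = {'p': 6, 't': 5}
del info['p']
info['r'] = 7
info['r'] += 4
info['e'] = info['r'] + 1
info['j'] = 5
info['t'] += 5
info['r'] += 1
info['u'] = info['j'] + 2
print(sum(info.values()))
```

46

del 'p' → {'t': 5}
info['r'] = 7 → {'t': 5, 'r': 7}
info['r'] = 7+4 = 11 → {'t': 5, 'r': 11}
info['e'] = info['r']+1 = 12 → {'t': 5, 'r': 11, 'e': 12}
info['j'] = 5 → {'t': 5, 'r': 11, 'e': 12, 'j': 5}
info['t'] = 5+5 = 10 → {'t': 10, 'r': 11, 'e': 12, 'j': 5}
info['r'] = 11+1 = 12 → {'t': 10, 'r': 12, 'e': 12, 'j': 5}
info['u'] = info['j']+2 = 7 → {'t': 10, 'r': 12, 'e': 12, 'j': 5, 'u': 7}
sum of values = 46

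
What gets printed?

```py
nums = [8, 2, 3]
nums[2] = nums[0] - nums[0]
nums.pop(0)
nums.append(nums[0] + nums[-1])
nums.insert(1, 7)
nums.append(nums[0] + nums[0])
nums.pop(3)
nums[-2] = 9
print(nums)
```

nums[2] = nums[0]-nums[0] = 8-8 = 0 → [8, 2, 0]
pop(0) removes 8 → [2, 0]
append nums[0]+nums[-1] = 2+0 = 2 → [2, 0, 2]
insert 7 at 1 → [2, 7, 0, 2]
append nums[0]+nums[0] = 2+2 = 4 → [2, 7, 0, 2, 4]
pop(3) removes 2 → [2, 7, 0, 4]
nums[-2] = 9 → [2, 7, 9, 4]

[2, 7, 9, 4]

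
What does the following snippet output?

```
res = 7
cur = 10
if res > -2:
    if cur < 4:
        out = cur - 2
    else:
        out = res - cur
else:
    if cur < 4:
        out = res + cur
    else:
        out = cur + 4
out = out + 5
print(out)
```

2

res=7, cur=10
res > -2 is True; cur < 4 is False
→ out = res - cur = -3
out = (-3)+5 = 2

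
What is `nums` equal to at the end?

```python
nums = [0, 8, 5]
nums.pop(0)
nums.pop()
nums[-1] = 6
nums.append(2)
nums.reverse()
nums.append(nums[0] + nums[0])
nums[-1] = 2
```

pop(0) removes 0 → [8, 5]
pop() removes 5 → [8]
nums[-1] = 6 → [6]
append 2 → [6, 2]
reverse → [2, 6]
append nums[0]+nums[0] = 2+2 = 4 → [2, 6, 4]
nums[-1] = 2 → [2, 6, 2]

[2, 6, 2]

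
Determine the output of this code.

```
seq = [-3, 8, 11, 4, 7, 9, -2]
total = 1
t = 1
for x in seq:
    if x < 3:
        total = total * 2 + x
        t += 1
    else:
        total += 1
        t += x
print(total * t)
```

x=-3: <3, total = 1*2+(-3) = -1; t=2
x=8: not <3, total = (-1)+1 = 0; t=10
x=11: not <3, total = 0+1 = 1; t=21
x=4: not <3, total = 1+1 = 2; t=25
x=7: not <3, total = 2+1 = 3; t=32
x=9: not <3, total = 3+1 = 4; t=41
x=-2: <3, total = 4*2+(-2) = 6; t=42
total*t = 6*42 = 252

252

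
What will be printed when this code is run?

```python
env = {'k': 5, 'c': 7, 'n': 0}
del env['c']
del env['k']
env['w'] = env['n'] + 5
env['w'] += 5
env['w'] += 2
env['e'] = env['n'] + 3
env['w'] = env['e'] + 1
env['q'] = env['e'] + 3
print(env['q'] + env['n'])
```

6

del 'c' → {'k': 5, 'n': 0}
del 'k' → {'n': 0}
env['w'] = env['n']+5 = 5 → {'n': 0, 'w': 5}
env['w'] = 5+5 = 10 → {'n': 0, 'w': 10}
env['w'] = 10+2 = 12 → {'n': 0, 'w': 12}
env['e'] = env['n']+3 = 3 → {'n': 0, 'w': 12, 'e': 3}
env['w'] = env['e']+1 = 4 → {'n': 0, 'w': 4, 'e': 3}
env['q'] = env['e']+3 = 6 → {'n': 0, 'w': 4, 'e': 3, 'q': 6}
env['q']+env['n'] = 6+0 = 6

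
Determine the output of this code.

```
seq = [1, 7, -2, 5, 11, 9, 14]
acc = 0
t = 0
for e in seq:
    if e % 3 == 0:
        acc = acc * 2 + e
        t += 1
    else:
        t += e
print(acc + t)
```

46

e=1: not %3==0; t=1
e=7: not %3==0; t=8
e=-2: not %3==0; t=6
e=5: not %3==0; t=11
e=11: not %3==0; t=22
e=9: %3==0, acc = 0*2+9 = 9; t=23
e=14: not %3==0; t=37
acc+t = 9+37 = 46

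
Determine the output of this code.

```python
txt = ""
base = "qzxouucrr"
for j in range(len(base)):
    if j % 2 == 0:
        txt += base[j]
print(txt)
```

j=0: add 'q' → 'q'
j=1: skip
j=2: add 'x' → 'qx'
j=3: skip
j=4: add 'u' → 'qxu'
j=5: skip
j=6: add 'c' → 'qxuc'
j=7: skip
j=8: add 'r' → 'qxucr'

qxucr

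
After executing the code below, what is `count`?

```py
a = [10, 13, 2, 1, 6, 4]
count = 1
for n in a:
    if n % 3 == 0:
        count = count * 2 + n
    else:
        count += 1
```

17

n=10: not %3==0, count = 1+1 = 2
n=13: not %3==0, count = 2+1 = 3
n=2: not %3==0, count = 3+1 = 4
n=1: not %3==0, count = 4+1 = 5
n=6: %3==0, count = 5*2+6 = 16
n=4: not %3==0, count = 16+1 = 17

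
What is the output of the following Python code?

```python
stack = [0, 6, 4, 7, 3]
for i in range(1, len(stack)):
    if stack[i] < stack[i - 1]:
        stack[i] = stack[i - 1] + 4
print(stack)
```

i=1: 6>=0, unchanged → [0, 6, 4, 7, 3]
i=2: 4<6, stack[2] = 6+4 = 10 → [0, 6, 10, 7, 3]
i=3: 7<10, stack[3] = 10+4 = 14 → [0, 6, 10, 14, 3]
i=4: 3<14, stack[4] = 14+4 = 18 → [0, 6, 10, 14, 18]

[0, 6, 10, 14, 18]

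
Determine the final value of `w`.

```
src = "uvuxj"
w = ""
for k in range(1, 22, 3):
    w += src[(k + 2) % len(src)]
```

k=1: add src[3]='x' → 'x'
k=4: add src[1]='v' → 'xv'
k=7: add src[4]='j' → 'xvj'
k=10: add src[2]='u' → 'xvju'
k=13: add src[0]='u' → 'xvjuu'
k=16: add src[3]='x' → 'xvjuux'
k=19: add src[1]='v' → 'xvjuuxv'

'xvjuuxv'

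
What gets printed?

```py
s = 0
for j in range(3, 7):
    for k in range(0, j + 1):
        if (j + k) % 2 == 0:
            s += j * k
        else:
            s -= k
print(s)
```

j=3,k=0: odd sum, s = 0-0 = 0
j=3,k=1: even sum, s = 0+3 = 3
j=3,k=2: odd sum, s = 3-2 = 1
j=3,k=3: even sum, s = 1+9 = 10
j=4,k=0: even sum, s = 10+0 = 10
j=4,k=1: odd sum, s = 10-1 = 9
j=4,k=2: even sum, s = 9+8 = 17
j=4,k=3: odd sum, s = 17-3 = 14
j=4,k=4: even sum, s = 14+16 = 30
j=5,k=0: odd sum, s = 30-0 = 30
j=5,k=1: even sum, s = 30+5 = 35
j=5,k=2: odd sum, s = 35-2 = 33
j=5,k=3: even sum, s = 33+15 = 48
j=5,k=4: odd sum, s = 48-4 = 44
j=5,k=5: even sum, s = 44+25 = 69
j=6,k=0: even sum, s = 69+0 = 69
j=6,k=1: odd sum, s = 69-1 = 68
j=6,k=2: even sum, s = 68+12 = 80
j=6,k=3: odd sum, s = 80-3 = 77
j=6,k=4: even sum, s = 77+24 = 101
j=6,k=5: odd sum, s = 101-5 = 96
j=6,k=6: even sum, s = 96+36 = 132

132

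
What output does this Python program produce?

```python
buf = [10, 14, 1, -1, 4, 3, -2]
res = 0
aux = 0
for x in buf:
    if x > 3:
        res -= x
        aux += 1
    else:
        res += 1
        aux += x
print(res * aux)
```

-96

x=10: >3, res = 0-10 = -10; aux=1
x=14: >3, res = (-10)-14 = -24; aux=2
x=1: not >3, res = (-24)+1 = -23; aux=3
x=-1: not >3, res = (-23)+1 = -22; aux=2
x=4: >3, res = (-22)-4 = -26; aux=3
x=3: not >3, res = (-26)+1 = -25; aux=6
x=-2: not >3, res = (-25)+1 = -24; aux=4
res*aux = (-24)*4 = -96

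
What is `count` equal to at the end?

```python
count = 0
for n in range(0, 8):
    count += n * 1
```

n=0: count = 0+0*1 = 0
n=1: count = 0+1*1 = 1
n=2: count = 1+2*1 = 3
n=3: count = 3+3*1 = 6
n=4: count = 6+4*1 = 10
n=5: count = 10+5*1 = 15
n=6: count = 15+6*1 = 21
n=7: count = 21+7*1 = 28

28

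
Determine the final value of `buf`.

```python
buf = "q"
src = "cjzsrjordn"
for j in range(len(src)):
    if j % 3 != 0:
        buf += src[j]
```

'qjzrjrd'

j=0: skip
j=1: add 'j' → 'qj'
j=2: add 'z' → 'qjz'
j=3: skip
j=4: add 'r' → 'qjzr'
j=5: add 'j' → 'qjzrj'
j=6: skip
j=7: add 'r' → 'qjzrjr'
j=8: add 'd' → 'qjzrjrd'
j=9: skip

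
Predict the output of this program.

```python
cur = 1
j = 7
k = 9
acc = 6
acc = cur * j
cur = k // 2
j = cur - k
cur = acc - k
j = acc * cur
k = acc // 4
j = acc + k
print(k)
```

acc = 1*7 = 7
cur = 9//2 = 4
j = 4-9 = -5
cur = 7-9 = -2
j = 7*(-2) = -14
k = 7//4 = 1
j = 7+1 = 8

1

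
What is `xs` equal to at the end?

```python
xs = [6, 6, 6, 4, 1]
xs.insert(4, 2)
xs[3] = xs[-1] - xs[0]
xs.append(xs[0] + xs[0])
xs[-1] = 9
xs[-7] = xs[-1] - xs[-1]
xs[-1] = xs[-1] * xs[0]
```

insert 2 at 4 → [6, 6, 6, 4, 2, 1]
xs[3] = xs[-1]-xs[0] = 1-6 = -5 → [6, 6, 6, -5, 2, 1]
append xs[0]+xs[0] = 6+6 = 12 → [6, 6, 6, -5, 2, 1, 12]
xs[-1] = 9 → [6, 6, 6, -5, 2, 1, 9]
xs[-7] = xs[-1]-xs[-1] = 9-9 = 0 → [0, 6, 6, -5, 2, 1, 9]
xs[-1] = xs[-1]*xs[0] = 9*0 = 0 → [0, 6, 6, -5, 2, 1, 0]

[0, 6, 6, -5, 2, 1, 0]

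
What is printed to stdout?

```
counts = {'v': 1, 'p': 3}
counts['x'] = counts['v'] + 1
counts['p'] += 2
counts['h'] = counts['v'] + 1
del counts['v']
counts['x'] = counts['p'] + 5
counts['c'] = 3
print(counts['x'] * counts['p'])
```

50

counts['x'] = counts['v']+1 = 2 → {'v': 1, 'p': 3, 'x': 2}
counts['p'] = 3+2 = 5 → {'v': 1, 'p': 5, 'x': 2}
counts['h'] = counts['v']+1 = 2 → {'v': 1, 'p': 5, 'x': 2, 'h': 2}
del 'v' → {'p': 5, 'x': 2, 'h': 2}
counts['x'] = counts['p']+5 = 10 → {'p': 5, 'x': 10, 'h': 2}
counts['c'] = 3 → {'p': 5, 'x': 10, 'h': 2, 'c': 3}
counts['x']*counts['p'] = 10*5 = 50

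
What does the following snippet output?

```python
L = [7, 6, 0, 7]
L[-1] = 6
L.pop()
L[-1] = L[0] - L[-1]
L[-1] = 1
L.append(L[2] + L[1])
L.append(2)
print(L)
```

L[-1] = 6 → [7, 6, 0, 6]
pop() removes 6 → [7, 6, 0]
L[-1] = L[0]-L[-1] = 7-0 = 7 → [7, 6, 7]
L[-1] = 1 → [7, 6, 1]
append L[2]+L[1] = 1+6 = 7 → [7, 6, 1, 7]
append 2 → [7, 6, 1, 7, 2]

[7, 6, 1, 7, 2]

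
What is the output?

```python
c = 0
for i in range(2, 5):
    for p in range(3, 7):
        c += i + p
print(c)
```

i=2,p=3: c = 0+5 = 5
i=2,p=4: c = 5+6 = 11
i=2,p=5: c = 11+7 = 18
i=2,p=6: c = 18+8 = 26
i=3,p=3: c = 26+6 = 32
i=3,p=4: c = 32+7 = 39
i=3,p=5: c = 39+8 = 47
i=3,p=6: c = 47+9 = 56
i=4,p=3: c = 56+7 = 63
i=4,p=4: c = 63+8 = 71
i=4,p=5: c = 71+9 = 80
i=4,p=6: c = 80+10 = 90

90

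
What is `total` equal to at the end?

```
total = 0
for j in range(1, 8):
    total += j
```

28

j=1: total = 0+1 = 1
j=2: total = 1+2 = 3
j=3: total = 3+3 = 6
j=4: total = 6+4 = 10
j=5: total = 10+5 = 15
j=6: total = 15+6 = 21
j=7: total = 21+7 = 28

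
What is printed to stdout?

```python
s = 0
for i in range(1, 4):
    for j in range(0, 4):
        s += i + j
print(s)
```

i=1,j=0: s = 0+1 = 1
i=1,j=1: s = 1+2 = 3
i=1,j=2: s = 3+3 = 6
i=1,j=3: s = 6+4 = 10
i=2,j=0: s = 10+2 = 12
i=2,j=1: s = 12+3 = 15
i=2,j=2: s = 15+4 = 19
i=2,j=3: s = 19+5 = 24
i=3,j=0: s = 24+3 = 27
i=3,j=1: s = 27+4 = 31
i=3,j=2: s = 31+5 = 36
i=3,j=3: s = 36+6 = 42

42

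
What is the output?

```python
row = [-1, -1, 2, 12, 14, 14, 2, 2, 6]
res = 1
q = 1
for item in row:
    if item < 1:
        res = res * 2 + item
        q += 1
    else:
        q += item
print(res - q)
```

item=-1: <1, res = 1*2+(-1) = 1; q=2
item=-1: <1, res = 1*2+(-1) = 1; q=3
item=2: not <1; q=5
item=12: not <1; q=17
item=14: not <1; q=31
item=14: not <1; q=45
item=2: not <1; q=47
item=2: not <1; q=49
item=6: not <1; q=55
res-q = 1-55 = -54

-54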